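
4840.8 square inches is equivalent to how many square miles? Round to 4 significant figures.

1 square inch = 2.49098 × 10^-10 square miles.
So 4840.8 × 2.49098 × 10^-10 ≈ 1.206 × 10^-6 mi².

1.206 × 10^-6 mi²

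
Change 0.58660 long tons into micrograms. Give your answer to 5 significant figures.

5.9601e+11 micrograms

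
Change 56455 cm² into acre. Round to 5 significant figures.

0.0013950 acre

1 square centimeter = 2.47105e-8 acre.
Thus 56455 × 2.47105e-8 ≈ 0.0013950 acre.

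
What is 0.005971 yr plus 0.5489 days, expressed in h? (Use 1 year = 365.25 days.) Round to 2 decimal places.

65.52 h

0.005971 yr = 52.3418 h and 0.5489 d = 13.1736 h.
52.3418 + 13.1736 ≈ 65.52 h.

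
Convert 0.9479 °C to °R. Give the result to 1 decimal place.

493.4 °R

°R = (°C + 273.15) × 9/5.
Applying the formula gives 493.4 °R.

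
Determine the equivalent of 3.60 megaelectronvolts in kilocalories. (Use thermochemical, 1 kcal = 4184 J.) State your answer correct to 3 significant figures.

1.38 × 10^-16 kcal

1 MeV = 3.82929 × 10^-17 kcal.
3.60 × 3.82929 × 10^-17 ≈ 1.38 × 10^-16 kcal.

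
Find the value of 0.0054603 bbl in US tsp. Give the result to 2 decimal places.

176.13 US tsp

1 bbl = 32256.0 US tsp.
0.0054603 × 32256.0 ≈ 176.13 US tsp.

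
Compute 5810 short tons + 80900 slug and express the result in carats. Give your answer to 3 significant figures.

3.23 × 10^10 ct

5810 short ton = 2.63537 × 10^10 ct and 80900 slug = 5.90323 × 10^9 ct.
2.63537 × 10^10 + 5.90323 × 10^9 ≈ 3.23 × 10^10 ct.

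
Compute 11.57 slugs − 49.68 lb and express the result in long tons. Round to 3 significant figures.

11.57 slug = 0.166185 long ton and 49.68 lb = 0.0221786 long ton.
0.166185 − 0.0221786 ≈ 0.144 long ton.

0.144 long ton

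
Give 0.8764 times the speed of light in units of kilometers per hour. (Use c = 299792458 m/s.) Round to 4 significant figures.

9.459e+8 km/h

1 c = 1.07925e+9 kilometers per hour.
0.8764 × 1.07925e+9 ≈ 9.459e+8 km/h.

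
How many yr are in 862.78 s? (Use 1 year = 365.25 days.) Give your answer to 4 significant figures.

1 second = 3.16881 × 10^-8 years.
862.78 × 3.16881 × 10^-8 ≈ 2.734 × 10^-5 yr.

2.734 × 10^-5 years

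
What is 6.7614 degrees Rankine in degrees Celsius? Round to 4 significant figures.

-269.4 °C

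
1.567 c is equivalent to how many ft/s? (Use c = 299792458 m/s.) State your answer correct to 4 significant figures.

1.541e+9 ft/s

1 c = 9.83571e+8 feet per second.
Then 1.567 × 9.83571e+8 ≈ 1.541e+9 ft/s.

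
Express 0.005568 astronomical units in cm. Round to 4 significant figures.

8.330 × 10^10 cm

1 astronomical unit = 1.49598 × 10^13 cm.
So 0.005568 × 1.49598 × 10^13 ≈ 8.330 × 10^10 cm.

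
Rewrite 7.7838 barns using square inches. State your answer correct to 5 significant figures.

1.2065e-24 in²

1 barn = 1.55000e-25 square inches.
So 7.7838 × 1.55000e-25 ≈ 1.2065e-24 in².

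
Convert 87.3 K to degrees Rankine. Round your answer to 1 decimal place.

°R = K × 9/5.
Applying the formula gives 157.1 °R.

157.1 degrees Rankine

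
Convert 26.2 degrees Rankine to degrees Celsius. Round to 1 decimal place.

°R = (°C + 273.15) × 9/5.
Applying the formula gives -258.6 °C.

-258.6 °C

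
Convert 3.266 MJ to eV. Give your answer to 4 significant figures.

2.038 × 10^25 electronvolts

1 MJ = 6.24151 × 10^24 electronvolts.
Thus 3.266 × 6.24151 × 10^24 ≈ 2.038 × 10^25 eV.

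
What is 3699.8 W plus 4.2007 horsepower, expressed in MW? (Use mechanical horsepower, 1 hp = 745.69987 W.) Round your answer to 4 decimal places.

0.0068 megawatts

3699.8 W = 0.00369980 MW and 4.2007 hp = 0.00313246 MW.
0.00369980 + 0.00313246 ≈ 0.0068 MW.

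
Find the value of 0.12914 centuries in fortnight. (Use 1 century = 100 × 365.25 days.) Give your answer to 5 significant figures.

336.92 fortnights

1 century = 2608.93 fortnight.
So 0.12914 × 2608.93 ≈ 336.92 fortnight.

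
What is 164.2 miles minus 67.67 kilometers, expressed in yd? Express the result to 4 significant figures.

215000 yd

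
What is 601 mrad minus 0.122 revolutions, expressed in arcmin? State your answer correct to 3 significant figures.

-569 arcminutes

601 mrad = 2066.09 arcmin and 0.122 rev = 2635.20 arcmin.
2066.09 − 2635.20 ≈ -569 arcmin.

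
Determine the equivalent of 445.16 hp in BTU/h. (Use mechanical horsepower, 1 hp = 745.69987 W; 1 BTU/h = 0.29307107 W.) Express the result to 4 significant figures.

1 hp = 2544.43 BTU/h.
Thus 445.16 × 2544.43 ≈ 1.133 × 10^6 BTU/h.

1.133 × 10^6 BTU per hour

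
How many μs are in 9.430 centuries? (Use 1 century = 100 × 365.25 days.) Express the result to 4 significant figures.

2.976e+16 microseconds

1 century = 3.15576e+15 microseconds.
Then 9.430 × 3.15576e+15 ≈ 2.976e+16 μs.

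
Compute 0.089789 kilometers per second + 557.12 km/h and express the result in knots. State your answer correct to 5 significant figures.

475.36 knots

0.089789 km/s = 174.536 kn and 557.12 km/h = 300.821 kn.
174.536 + 300.821 ≈ 475.36 kn.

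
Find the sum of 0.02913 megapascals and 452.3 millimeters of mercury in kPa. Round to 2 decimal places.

89.43 kPa

0.02913 MPa = 29.1300 kPa and 452.3 mmHg = 60.3017 kPa.
29.1300 + 60.3017 ≈ 89.43 kPa.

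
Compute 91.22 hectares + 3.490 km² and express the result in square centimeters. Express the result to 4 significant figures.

91.22 ha = 9.12200e+9 cm² and 3.490 km² = 3.49000e+10 cm².
9.12200e+9 + 3.49000e+10 ≈ 4.402e+10 cm².

4.402e+10 cm²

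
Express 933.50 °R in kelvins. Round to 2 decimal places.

°R = K × 9/5.
Applying the formula gives 518.61 K.

518.61 kelvins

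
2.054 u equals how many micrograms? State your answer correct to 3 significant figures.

1 atomic mass unit = 1.66054e-18 μg.
Thus 2.054 × 1.66054e-18 ≈ 3.41e-18 μg.

3.41e-18 μg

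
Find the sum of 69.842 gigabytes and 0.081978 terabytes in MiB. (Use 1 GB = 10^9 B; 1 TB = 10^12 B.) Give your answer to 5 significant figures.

69.842 GB = 66606.5 MiB and 0.081978 TB = 78180.3 MiB.
66606.5 + 78180.3 ≈ 144790 MiB.

144790 MiB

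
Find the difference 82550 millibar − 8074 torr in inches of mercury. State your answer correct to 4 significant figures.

82550 mbar = 2437.70 inHg and 8074 torr = 317.874 inHg.
2437.70 − 317.874 ≈ 2120 inHg.

2120 inHg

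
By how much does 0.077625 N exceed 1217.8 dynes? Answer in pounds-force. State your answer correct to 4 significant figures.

0.01471 lbf

0.077625 N = 0.0174508 lbf and 1217.8 dyn = 0.00273772 lbf.
0.0174508 − 0.00273772 ≈ 0.01471 lbf.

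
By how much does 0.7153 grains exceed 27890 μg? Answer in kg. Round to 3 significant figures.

0.7153 gr = 4.63507 × 10^-5 kg and 27890 μg = 2.78900 × 10^-5 kg.
4.63507 × 10^-5 − 2.78900 × 10^-5 ≈ 1.85 × 10^-5 kg.

1.85 × 10^-5 kg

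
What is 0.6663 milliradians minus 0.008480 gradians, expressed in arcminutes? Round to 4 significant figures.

0.6663 mrad = 2.29057 arcmin and 0.008480 grad = 0.457920 arcmin.
2.29057 − 0.457920 ≈ 1.833 arcmin.

1.833 arcmin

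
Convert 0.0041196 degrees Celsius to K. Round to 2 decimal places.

273.15 K

K = °C + 273.15.
Applying the formula gives 273.15 K.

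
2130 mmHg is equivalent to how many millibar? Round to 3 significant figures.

2840 millibar

1 mmHg = 1.33322 mbar.
Then 2130 × 1.33322 ≈ 2840 mbar.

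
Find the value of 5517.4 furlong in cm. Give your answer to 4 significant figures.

1.110e+8 cm

1 furlong = 20116.8 cm.
So 5517.4 × 20116.8 ≈ 1.110e+8 cm.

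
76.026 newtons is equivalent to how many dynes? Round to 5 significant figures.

1 N = 100000 dynes.
So 76.026 × 100000 ≈ 7.6026e+6 dyn.

7.6026e+6 dynes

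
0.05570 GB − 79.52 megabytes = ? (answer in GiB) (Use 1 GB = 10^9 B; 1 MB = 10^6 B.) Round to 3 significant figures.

-0.0222 gibibytes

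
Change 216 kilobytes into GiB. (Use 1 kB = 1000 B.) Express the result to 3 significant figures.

1 kB = 9.31323 × 10^-7 gibibytes.
216 × 9.31323 × 10^-7 ≈ 0.000201 GiB.

0.000201 GiB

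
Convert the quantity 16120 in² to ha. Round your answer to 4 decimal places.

1 square inch = 6.45160 × 10^-8 ha.
16120 × 6.45160 × 10^-8 ≈ 0.0010 ha.

0.0010 ha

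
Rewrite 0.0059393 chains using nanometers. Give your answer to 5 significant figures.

1.1948e+8 nanometers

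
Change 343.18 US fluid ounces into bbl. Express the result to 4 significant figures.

0.06384 bbl

1 US fluid ounce = 0.000186012 bbl.
343.18 × 0.000186012 ≈ 0.06384 bbl.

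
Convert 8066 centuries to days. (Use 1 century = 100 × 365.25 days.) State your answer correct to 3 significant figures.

1 century = 36525.0 d.
8066 × 36525.0 ≈ 2.95e+8 d.

2.95e+8 days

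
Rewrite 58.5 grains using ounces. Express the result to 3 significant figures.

0.134 ounces

1 grain = 0.00228571 oz.
58.5 × 0.00228571 ≈ 0.134 oz.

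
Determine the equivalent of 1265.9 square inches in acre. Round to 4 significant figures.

0.0002018 acres

1 square inch = 1.59423e-7 acre.
So 1265.9 × 1.59423e-7 ≈ 0.0002018 acre.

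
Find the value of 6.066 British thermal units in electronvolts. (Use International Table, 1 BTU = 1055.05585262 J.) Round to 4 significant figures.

1 BTU = 6.58514 × 10^21 eV.
Then 6.066 × 6.58514 × 10^21 ≈ 3.995 × 10^22 eV.

3.995 × 10^22 electronvolts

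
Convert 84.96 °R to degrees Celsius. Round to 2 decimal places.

-225.95 °C

°R = (°C + 273.15) × 9/5.
Applying the formula gives -225.95 °C.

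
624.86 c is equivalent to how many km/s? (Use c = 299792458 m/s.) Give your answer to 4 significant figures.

1 c = 299792 km/s.
624.86 × 299792 ≈ 1.873e+8 km/s.

1.873e+8 kilometers per second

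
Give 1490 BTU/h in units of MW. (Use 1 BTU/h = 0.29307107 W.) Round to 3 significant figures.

1 BTU/h = 2.93071 × 10^-7 megawatts.
Then 1490 × 2.93071 × 10^-7 ≈ 0.000437 MW.

0.000437 MW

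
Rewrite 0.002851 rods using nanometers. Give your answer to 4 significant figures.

1 rod = 5.02920e+9 nanometers.
0.002851 × 5.02920e+9 ≈ 1.434e+7 nm.

1.434e+7 nm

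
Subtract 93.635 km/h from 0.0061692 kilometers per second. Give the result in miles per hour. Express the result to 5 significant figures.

-44.382 mph

0.0061692 km/s = 13.8001 mph and 93.635 km/h = 58.1821 mph.
13.8001 − 58.1821 ≈ -44.382 mph.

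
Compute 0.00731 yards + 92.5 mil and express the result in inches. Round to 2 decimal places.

0.00731 yd = 0.263160 in and 92.5 mil = 0.0925000 in.
0.263160 + 0.0925000 ≈ 0.36 in.

0.36 inches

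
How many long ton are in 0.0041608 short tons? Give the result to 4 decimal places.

0.0037 long ton

1 short ton = 0.892857 long ton.
Then 0.0041608 × 0.892857 ≈ 0.0037 long ton.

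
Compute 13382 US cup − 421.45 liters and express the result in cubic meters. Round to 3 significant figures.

2.74 m³

13382 US cup = 3.16602 m³ and 421.45 L = 0.421450 m³.
3.16602 − 0.421450 ≈ 2.74 m³.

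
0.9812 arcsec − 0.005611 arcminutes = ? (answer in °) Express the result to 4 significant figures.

0.9812 arcsec = 0.000272556 ° and 0.005611 arcmin = 9.35167e-5 °.
0.000272556 − 9.35167e-5 ≈ 0.0001790 °.

0.0001790 °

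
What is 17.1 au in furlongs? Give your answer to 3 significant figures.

1.27e+10 furlong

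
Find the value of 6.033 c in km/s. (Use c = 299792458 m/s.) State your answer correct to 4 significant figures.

1.809e+6 km/s

1 c = 299792 kilometers per second.
Then 6.033 × 299792 ≈ 1.809e+6 km/s.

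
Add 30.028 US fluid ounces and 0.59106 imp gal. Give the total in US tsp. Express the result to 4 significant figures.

30.028 US fl oz = 180.168 US tsp and 0.59106 imp gal = 545.152 US tsp.
180.168 + 545.152 ≈ 725.3 US tsp.

725.3 US teaspoons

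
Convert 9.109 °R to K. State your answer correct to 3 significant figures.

5.06 kelvins

°R = K × 9/5.
Applying the formula gives 5.06 K.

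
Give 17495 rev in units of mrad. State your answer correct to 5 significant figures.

1.0992e+8 mrad

1 rev = 6283.19 milliradians.
Then 17495 × 6283.19 ≈ 1.0992e+8 mrad.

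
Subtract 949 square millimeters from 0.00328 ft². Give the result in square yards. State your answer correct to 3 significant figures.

0.00328 ft² = 0.000364444 yd² and 949 mm² = 0.00113499 yd².
0.000364444 − 0.00113499 ≈ -0.000771 yd².

-0.000771 yd²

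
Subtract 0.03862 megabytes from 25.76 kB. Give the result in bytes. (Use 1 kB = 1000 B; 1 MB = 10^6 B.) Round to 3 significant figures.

-12900 B

25.76 kB = 25760.0 B and 0.03862 MB = 38620.0 B.
25760.0 − 38620.0 ≈ -12900 B.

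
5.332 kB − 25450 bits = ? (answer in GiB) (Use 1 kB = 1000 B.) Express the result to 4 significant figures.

2.003e-6 gibibytes

5.332 kB = 4.96581e-6 GiB and 25450 bit = 2.96277e-6 GiB.
4.96581e-6 − 2.96277e-6 ≈ 2.003e-6 GiB.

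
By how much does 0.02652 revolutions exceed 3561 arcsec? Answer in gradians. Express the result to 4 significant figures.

0.02652 rev = 10.6080 grad and 3561 arcsec = 1.09907 grad.
10.6080 − 1.09907 ≈ 9.509 grad.

9.509 grad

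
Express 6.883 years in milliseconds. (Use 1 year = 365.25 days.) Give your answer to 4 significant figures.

2.172 × 10^11 ms

1 yr = 3.15576 × 10^10 milliseconds.
Then 6.883 × 3.15576 × 10^10 ≈ 2.172 × 10^11 ms.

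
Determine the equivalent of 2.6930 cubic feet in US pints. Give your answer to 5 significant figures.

1 cubic foot = 59.8442 US pt.
2.6930 × 59.8442 ≈ 161.16 US pt.

161.16 US pt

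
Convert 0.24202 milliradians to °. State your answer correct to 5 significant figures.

0.013867 degrees

1 milliradian = 0.0572958 °.
Then 0.24202 × 0.0572958 ≈ 0.013867 °.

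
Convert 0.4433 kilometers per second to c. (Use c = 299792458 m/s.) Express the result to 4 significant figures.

1.479 × 10^-6 c

1 km/s = 3.33564 × 10^-6 c.
Thus 0.4433 × 3.33564 × 10^-6 ≈ 1.479 × 10^-6 c.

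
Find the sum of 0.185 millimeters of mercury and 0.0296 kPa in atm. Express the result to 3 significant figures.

0.185 mmHg = 0.000243421 atm and 0.0296 kPa = 0.000292129 atm.
0.000243421 + 0.000292129 ≈ 0.000536 atm.

0.000536 atmospheres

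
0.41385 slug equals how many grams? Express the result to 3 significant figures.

1 slug = 14593.9 g.
Thus 0.41385 × 14593.9 ≈ 6040 g.

6040 grams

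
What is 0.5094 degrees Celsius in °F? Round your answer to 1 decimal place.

32.9 degrees Fahrenheit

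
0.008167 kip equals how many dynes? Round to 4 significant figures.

3.633e+6 dynes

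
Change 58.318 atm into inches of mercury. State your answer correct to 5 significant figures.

1 atmosphere = 29.92126 inHg.
58.318 × 29.92126 ≈ 1744.9 inHg.

1744.9 inches of mercury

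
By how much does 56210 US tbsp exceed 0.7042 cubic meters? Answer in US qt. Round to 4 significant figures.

56210 US tbsp = 878.281 US qt and 0.7042 m³ = 744.120 US qt.
878.281 − 744.120 ≈ 134.2 US qt.

134.2 US qt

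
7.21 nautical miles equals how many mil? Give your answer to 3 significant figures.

1 nmi = 7.29134e+7 mils.
Thus 7.21 × 7.29134e+7 ≈ 5.26e+8 mil.

5.26e+8 mil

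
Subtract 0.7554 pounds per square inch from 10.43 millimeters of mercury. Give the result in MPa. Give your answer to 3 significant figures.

-0.00382 megapascals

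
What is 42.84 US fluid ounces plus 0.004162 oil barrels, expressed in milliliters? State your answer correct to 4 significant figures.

1929 milliliters

42.84 US fl oz = 1266.93 mL and 0.004162 bbl = 661.705 mL.
1266.93 + 661.705 ≈ 1929 mL.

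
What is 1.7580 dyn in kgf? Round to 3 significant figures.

1.79e-6 kgf

1 dyn = 1.01972e-6 kilograms-force.
So 1.7580 × 1.01972e-6 ≈ 1.79e-6 kgf.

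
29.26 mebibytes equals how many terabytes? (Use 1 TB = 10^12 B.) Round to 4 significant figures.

1 MiB = 1.04858e-6 terabytes.
So 29.26 × 1.04858e-6 ≈ 3.068e-5 TB.

3.068e-5 terabytes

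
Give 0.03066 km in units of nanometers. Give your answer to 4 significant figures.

1 km = 1.00000 × 10^12 nm.
0.03066 × 1.00000 × 10^12 ≈ 3.066 × 10^10 nm.

3.066 × 10^10 nanometers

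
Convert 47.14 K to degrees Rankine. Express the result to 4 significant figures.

°R = K × 9/5.
Applying the formula gives 84.85 °R.

84.85 degrees Rankine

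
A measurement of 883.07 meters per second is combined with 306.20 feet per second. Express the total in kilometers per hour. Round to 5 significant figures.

883.07 m/s = 3179.05 km/h and 306.20 ft/s = 335.987 km/h.
3179.05 + 335.987 ≈ 3515.0 km/h.

3515.0 km/h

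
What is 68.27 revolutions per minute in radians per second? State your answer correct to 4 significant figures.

7.149 rad/s

1 revolution per minute = 0.104720 rad/s.
Then 68.27 × 0.104720 ≈ 7.149 rad/s.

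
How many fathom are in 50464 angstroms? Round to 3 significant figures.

1 Å = 5.46807 × 10^-11 fathom.
Then 50464 × 5.46807 × 10^-11 ≈ 2.76 × 10^-6 fathom.

2.76 × 10^-6 fathom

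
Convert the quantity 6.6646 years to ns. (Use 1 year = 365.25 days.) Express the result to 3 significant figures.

1 yr = 3.15576e+16 nanoseconds.
6.6646 × 3.15576e+16 ≈ 2.10e+17 ns.

2.10e+17 ns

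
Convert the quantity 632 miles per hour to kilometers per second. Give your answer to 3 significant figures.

0.283 km/s

1 mile per hour = 0.000447040 km/s.
632 × 0.000447040 ≈ 0.283 km/s.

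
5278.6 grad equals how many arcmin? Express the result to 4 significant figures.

1 grad = 54.0000 arcmin.
So 5278.6 × 54.0000 ≈ 285000 arcmin.

285000 arcmin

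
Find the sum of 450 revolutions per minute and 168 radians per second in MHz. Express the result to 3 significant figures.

450 rpm = 7.50000 × 10^-6 MHz and 168 rad/s = 2.67380 × 10^-5 MHz.
7.50000 × 10^-6 + 2.67380 × 10^-5 ≈ 3.42 × 10^-5 MHz.

3.42 × 10^-5 MHz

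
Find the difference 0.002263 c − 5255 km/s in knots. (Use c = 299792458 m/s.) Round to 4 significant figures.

-8.896 × 10^6 knots

0.002263 c = 1.31876 × 10^6 kn and 5255 km/s = 1.02149 × 10^7 kn.
1.31876 × 10^6 − 1.02149 × 10^7 ≈ -8.896 × 10^6 kn.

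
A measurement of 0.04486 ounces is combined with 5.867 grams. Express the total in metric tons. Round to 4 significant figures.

7.139 × 10^-6 t

0.04486 oz = 1.27176 × 10^-6 t and 5.867 g = 5.86700 × 10^-6 t.
1.27176 × 10^-6 + 5.86700 × 10^-6 ≈ 7.139 × 10^-6 t.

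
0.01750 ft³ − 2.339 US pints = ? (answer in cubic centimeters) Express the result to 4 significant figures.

-611.2 cubic centimeters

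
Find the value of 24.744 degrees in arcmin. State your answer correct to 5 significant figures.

1 ° = 60.0000 arcminutes.
Then 24.744 × 60.0000 ≈ 1484.6 arcmin.

1484.6 arcmin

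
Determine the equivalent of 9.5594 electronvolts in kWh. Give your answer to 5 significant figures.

4.2544e-25 kWh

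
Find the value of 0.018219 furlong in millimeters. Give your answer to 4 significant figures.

3665 millimeters

1 furlong = 201168 mm.
Then 0.018219 × 201168 ≈ 3665 mm.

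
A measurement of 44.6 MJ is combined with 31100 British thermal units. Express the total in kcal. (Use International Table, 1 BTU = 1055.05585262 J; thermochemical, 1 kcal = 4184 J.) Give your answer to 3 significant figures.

18500 kcal

44.6 MJ = 10659.7 kcal and 31100 BTU = 7842.31 kcal.
10659.7 + 7842.31 ≈ 18500 kcal.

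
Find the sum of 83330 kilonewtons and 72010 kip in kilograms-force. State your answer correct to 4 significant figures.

4.116 × 10^7 kgf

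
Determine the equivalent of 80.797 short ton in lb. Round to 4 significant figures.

161600 pounds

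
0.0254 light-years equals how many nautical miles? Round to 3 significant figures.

1 ly = 5.10839 × 10^12 nautical miles.
Then 0.0254 × 5.10839 × 10^12 ≈ 1.30 × 10^11 nmi.

1.30 × 10^11 nmi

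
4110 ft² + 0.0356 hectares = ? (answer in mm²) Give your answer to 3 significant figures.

4110 ft² = 3.81831e+8 mm² and 0.0356 ha = 3.56000e+8 mm².
3.81831e+8 + 3.56000e+8 ≈ 7.38e+8 mm².

7.38e+8 mm²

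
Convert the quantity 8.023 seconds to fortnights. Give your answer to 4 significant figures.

1 second = 8.26720 × 10^-7 fortnight.
Thus 8.023 × 8.26720 × 10^-7 ≈ 6.633 × 10^-6 fortnight.

6.633 × 10^-6 fortnights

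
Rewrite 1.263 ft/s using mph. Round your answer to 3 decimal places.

0.861 mph

1 foot per second = 0.681818 mph.
Thus 1.263 × 0.681818 ≈ 0.861 mph.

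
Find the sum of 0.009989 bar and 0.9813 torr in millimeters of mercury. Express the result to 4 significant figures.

0.009989 bar = 7.49237 mmHg and 0.9813 torr = 0.981300 mmHg.
7.49237 + 0.981300 ≈ 8.474 mmHg.

8.474 mmHg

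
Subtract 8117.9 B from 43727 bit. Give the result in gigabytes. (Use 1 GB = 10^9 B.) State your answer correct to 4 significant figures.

-2.652e-6 GB

43727 bit = 5.465875e-6 GB and 8117.9 B = 8.117900e-6 GB.
5.465875e-6 − 8.117900e-6 ≈ -2.652e-6 GB.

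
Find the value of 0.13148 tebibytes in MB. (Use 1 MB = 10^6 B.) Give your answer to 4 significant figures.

144600 megabytes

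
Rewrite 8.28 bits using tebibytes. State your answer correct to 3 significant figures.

9.41 × 10^-13 TiB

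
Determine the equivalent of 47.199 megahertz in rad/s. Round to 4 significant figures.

2.966e+8 rad/s

1 MHz = 6.28319e+6 radians per second.
Thus 47.199 × 6.28319e+6 ≈ 2.966e+8 rad/s.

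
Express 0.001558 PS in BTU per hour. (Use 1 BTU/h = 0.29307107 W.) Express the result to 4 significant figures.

1 metric horsepower = 2509.63 BTU/h.
0.001558 × 2509.63 ≈ 3.910 BTU/h.

3.910 BTU/h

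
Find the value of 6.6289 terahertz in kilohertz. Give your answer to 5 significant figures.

1 THz = 1.00000e+9 kHz.
Then 6.6289 × 1.00000e+9 ≈ 6.6289e+9 kHz.

6.6289e+9 kilohertz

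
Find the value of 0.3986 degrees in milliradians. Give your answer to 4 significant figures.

6.957 mrad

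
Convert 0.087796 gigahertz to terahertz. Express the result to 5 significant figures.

8.7796 × 10^-5 THz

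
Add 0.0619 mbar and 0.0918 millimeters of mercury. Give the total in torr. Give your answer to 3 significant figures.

0.0619 mbar = 0.0464288 torr and 0.0918 mmHg = 0.0918000 torr.
0.0464288 + 0.0918000 ≈ 0.138 torr.

0.138 torr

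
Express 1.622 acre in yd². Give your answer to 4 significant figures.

7850 yd²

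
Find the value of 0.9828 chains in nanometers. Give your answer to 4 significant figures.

1.977e+10 nm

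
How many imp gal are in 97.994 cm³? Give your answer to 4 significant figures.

1 cm³ = 0.000219969 imperial gallons.
Then 97.994 × 0.000219969 ≈ 0.02156 imp gal.

0.02156 imp gal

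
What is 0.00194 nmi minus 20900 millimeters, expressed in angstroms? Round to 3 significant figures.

-1.73 × 10^11 Å

0.00194 nmi = 3.59288 × 10^10 Å and 20900 mm = 2.09000 × 10^11 Å.
3.59288 × 10^10 − 2.09000 × 10^11 ≈ -1.73 × 10^11 Å.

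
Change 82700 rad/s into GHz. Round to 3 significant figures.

1 rad/s = 1.59155e-10 GHz.
So 82700 × 1.59155e-10 ≈ 1.32e-5 GHz.

1.32e-5 gigahertz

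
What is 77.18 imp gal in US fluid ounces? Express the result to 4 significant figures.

1 imperial gallon = 153.722 US fluid ounces.
Then 77.18 × 153.722 ≈ 11860 US fl oz.

11860 US fluid ounces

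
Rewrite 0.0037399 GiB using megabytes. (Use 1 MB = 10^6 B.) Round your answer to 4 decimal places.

4.0157 MB

1 gibibyte = 1073.74 megabytes.
0.0037399 × 1073.74 ≈ 4.0157 MB.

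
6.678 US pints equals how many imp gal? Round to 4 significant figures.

0.6951 imp gal

1 US pint = 0.104084 imperial gallons.
Then 6.678 × 0.104084 ≈ 0.6951 imp gal.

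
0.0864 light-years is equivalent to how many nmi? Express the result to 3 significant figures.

4.41e+11 nmi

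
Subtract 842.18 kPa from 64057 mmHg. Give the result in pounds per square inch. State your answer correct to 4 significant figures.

1117 psi

64057 mmHg = 1238.66 psi and 842.18 kPa = 122.148 psi.
1238.66 − 122.148 ≈ 1117 psi.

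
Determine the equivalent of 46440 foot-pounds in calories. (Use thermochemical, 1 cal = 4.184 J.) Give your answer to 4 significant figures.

15050 cal

1 foot-pound = 0.324048 cal.
Then 46440 × 0.324048 ≈ 15050 cal.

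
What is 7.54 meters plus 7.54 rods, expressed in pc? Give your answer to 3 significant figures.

7.54 m = 2.44355e-16 pc and 7.54 rod = 1.22891e-15 pc.
2.44355e-16 + 1.22891e-15 ≈ 1.47e-15 pc.

1.47e-15 pc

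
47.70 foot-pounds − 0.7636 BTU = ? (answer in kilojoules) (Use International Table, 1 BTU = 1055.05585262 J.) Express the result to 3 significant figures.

-0.741 kilojoules

47.70 ft·lbf = 0.0646725 kJ and 0.7636 BTU = 0.805641 kJ.
0.0646725 − 0.805641 ≈ -0.741 kJ.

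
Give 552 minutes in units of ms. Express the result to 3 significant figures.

1 min = 60000.0 milliseconds.
Thus 552 × 60000.0 ≈ 3.31e+7 ms.

3.31e+7 ms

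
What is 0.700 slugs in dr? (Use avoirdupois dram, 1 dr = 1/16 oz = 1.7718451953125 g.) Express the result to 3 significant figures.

1 slug = 8236.56 drams.
Then 0.700 × 8236.56 ≈ 5770 dr.

5770 dr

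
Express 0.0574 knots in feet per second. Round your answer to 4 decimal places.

1 knot = 1.68781 ft/s.
Then 0.0574 × 1.68781 ≈ 0.0969 ft/s.

0.0969 feet per second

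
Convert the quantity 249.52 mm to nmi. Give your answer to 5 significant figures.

0.00013473 nmi

1 millimeter = 5.39957 × 10^-7 nmi.
So 249.52 × 5.39957 × 10^-7 ≈ 0.00013473 nmi.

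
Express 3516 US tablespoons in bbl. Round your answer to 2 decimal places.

0.33 bbl

1 US tablespoon = 9.30060 × 10^-5 oil barrels.
3516 × 9.30060 × 10^-5 ≈ 0.33 bbl.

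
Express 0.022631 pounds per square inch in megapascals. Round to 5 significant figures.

1 psi = 0.00689476 MPa.
0.022631 × 0.00689476 ≈ 0.00015604 MPa.

0.00015604 megapascals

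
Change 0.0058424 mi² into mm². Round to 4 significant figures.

1 square mile = 2.58999 × 10^12 square millimeters.
Then 0.0058424 × 2.58999 × 10^12 ≈ 1.513 × 10^10 mm².

1.513 × 10^10 square millimeters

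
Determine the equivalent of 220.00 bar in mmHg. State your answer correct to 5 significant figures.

1 bar = 750.062 millimeters of mercury.
220.00 × 750.062 ≈ 165010 mmHg.

165010 mmHg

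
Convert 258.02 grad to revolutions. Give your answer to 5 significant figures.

0.64505 rev

1 grad = 0.00250000 revolutions.
258.02 × 0.00250000 ≈ 0.64505 rev.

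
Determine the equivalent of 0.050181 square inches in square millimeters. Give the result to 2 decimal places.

1 in² = 645.160 mm².
Thus 0.050181 × 645.160 ≈ 32.37 mm².

32.37 mm²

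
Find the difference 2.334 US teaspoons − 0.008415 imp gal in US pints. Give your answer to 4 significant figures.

2.334 US tsp = 0.0243125 US pt and 0.008415 imp gal = 0.0808479 US pt.
0.0243125 − 0.0808479 ≈ -0.05654 US pt.

-0.05654 US pints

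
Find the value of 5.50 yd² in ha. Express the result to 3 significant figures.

0.000460 ha

1 yd² = 8.36127 × 10^-5 ha.
Then 5.50 × 8.36127 × 10^-5 ≈ 0.000460 ha.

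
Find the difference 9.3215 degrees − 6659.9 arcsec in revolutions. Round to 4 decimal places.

0.0208 revolutions

9.3215 ° = 0.0258931 rev and 6659.9 arcsec = 0.00513881 rev.
0.0258931 − 0.00513881 ≈ 0.0208 rev.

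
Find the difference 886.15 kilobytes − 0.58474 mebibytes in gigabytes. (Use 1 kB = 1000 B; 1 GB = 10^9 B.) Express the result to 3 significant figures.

0.000273 gigabytes

886.15 kB = 0.000886150 GB and 0.58474 MiB = 0.000613144 GB.
0.000886150 − 0.000613144 ≈ 0.000273 GB.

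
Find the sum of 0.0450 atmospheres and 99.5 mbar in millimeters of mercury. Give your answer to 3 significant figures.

0.0450 atm = 34.2000 mmHg and 99.5 mbar = 74.6311 mmHg.
34.2000 + 74.6311 ≈ 109 mmHg.

109 mmHg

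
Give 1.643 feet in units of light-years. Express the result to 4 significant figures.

1 foot = 3.22174e-17 light-years.
Then 1.643 × 3.22174e-17 ≈ 5.293e-17 ly.

5.293e-17 light-years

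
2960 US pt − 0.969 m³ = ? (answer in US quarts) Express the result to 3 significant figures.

456 US quarts

2960 US pt = 1480.00 US qt and 0.969 m³ = 1023.93 US qt.
1480.00 − 1023.93 ≈ 456 US qt.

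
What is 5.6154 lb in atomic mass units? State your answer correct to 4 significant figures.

1 lb = 2.73160 × 10^26 atomic mass units.
5.6154 × 2.73160 × 10^26 ≈ 1.534 × 10^27 u.

1.534 × 10^27 atomic mass units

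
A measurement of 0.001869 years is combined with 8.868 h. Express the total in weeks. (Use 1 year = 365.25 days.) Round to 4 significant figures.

0.1503 weeks

0.001869 yr = 0.09752175 wk and 8.868 h = 0.05278571 wk.
0.09752175 + 0.05278571 ≈ 0.1503 wk.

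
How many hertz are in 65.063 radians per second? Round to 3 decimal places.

1 rad/s = 0.159155 hertz.
65.063 × 0.159155 ≈ 10.355 Hz.

10.355 hertz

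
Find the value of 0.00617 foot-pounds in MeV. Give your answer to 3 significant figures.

5.22 × 10^10 megaelectronvolts

1 ft·lbf = 8.46235 × 10^12 MeV.
Thus 0.00617 × 8.46235 × 10^12 ≈ 5.22 × 10^10 MeV.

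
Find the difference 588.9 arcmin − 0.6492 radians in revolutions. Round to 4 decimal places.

-0.0761 rev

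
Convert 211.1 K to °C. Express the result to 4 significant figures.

K = °C + 273.15.
Applying the formula gives -62.05 °C.

-62.05 °C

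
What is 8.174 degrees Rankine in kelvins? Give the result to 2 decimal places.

4.54 K

°R = K × 9/5.
Applying the formula gives 4.54 K.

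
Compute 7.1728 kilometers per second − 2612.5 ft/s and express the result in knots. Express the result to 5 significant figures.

7.1728 km/s = 13942.8 kn and 2612.5 ft/s = 1547.86 kn.
13942.8 − 1547.86 ≈ 12395 kn.

12395 kn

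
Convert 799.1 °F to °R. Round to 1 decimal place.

1258.8 degrees Rankine

°R = °F + 459.67.
Applying the formula gives 1258.8 °R.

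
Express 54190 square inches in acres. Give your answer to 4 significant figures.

1 square inch = 1.59423e-7 acre.
Then 54190 × 1.59423e-7 ≈ 0.008639 acre.

0.008639 acres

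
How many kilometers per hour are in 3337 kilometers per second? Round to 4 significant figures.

1.201e+7 kilometers per hour

1 km/s = 3600.00 km/h.
3337 × 3600.00 ≈ 1.201e+7 km/h.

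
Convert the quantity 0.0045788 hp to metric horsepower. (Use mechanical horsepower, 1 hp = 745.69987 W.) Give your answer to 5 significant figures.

0.0046423 PS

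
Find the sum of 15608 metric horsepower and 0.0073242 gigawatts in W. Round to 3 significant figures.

1.88 × 10^7 W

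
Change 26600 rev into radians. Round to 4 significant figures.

1 revolution = 6.28319 rad.
Then 26600 × 6.28319 ≈ 167100 rad.

167100 rad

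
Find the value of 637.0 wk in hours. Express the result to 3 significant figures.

1 week = 168.000 hours.
637.0 × 168.000 ≈ 107000 h.

107000 hours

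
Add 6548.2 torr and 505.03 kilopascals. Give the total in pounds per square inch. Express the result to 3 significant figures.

200 pounds per square inch

6548.2 torr = 126.621 psi and 505.03 kPa = 73.2484 psi.
126.621 + 73.2484 ≈ 200 psi.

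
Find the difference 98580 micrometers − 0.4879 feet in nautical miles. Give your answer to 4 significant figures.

98580 μm = 5.32289 × 10^-5 nmi and 0.4879 ft = 8.02980 × 10^-5 nmi.
5.32289 × 10^-5 − 8.02980 × 10^-5 ≈ -2.707 × 10^-5 nmi.

-2.707 × 10^-5 nautical miles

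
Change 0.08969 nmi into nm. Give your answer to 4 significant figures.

1.661 × 10^11 nanometers

1 nmi = 1.85200 × 10^12 nm.
0.08969 × 1.85200 × 10^12 ≈ 1.661 × 10^11 nm.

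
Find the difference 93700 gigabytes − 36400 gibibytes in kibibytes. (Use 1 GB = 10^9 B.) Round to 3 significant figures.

5.33 × 10^10 kibibytes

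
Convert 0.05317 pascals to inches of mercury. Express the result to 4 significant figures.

1.570e-5 inches of mercury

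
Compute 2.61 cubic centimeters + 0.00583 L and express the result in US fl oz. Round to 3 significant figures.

0.285 US fluid ounces

2.61 cm³ = 0.0882546 US fl oz and 0.00583 L = 0.197136 US fl oz.
0.0882546 + 0.197136 ≈ 0.285 US fl oz.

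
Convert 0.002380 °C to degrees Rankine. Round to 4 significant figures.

491.7 degrees Rankine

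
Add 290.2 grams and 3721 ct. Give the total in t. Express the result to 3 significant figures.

0.00103 t

290.2 g = 0.000290200 t and 3721 ct = 0.000744200 t.
0.000290200 + 0.000744200 ≈ 0.00103 t.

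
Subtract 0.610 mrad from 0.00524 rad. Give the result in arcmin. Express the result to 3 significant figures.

15.9 arcminutes

0.00524 rad = 18.0138 arcmin and 0.610 mrad = 2.09703 arcmin.
18.0138 − 2.09703 ≈ 15.9 arcmin.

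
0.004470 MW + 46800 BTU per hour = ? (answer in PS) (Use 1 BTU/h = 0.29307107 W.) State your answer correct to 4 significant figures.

0.004470 MW = 6.07751 PS and 46800 BTU/h = 18.6482 PS.
6.07751 + 18.6482 ≈ 24.73 PS.

24.73 PS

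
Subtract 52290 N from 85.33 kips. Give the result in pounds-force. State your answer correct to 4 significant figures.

73570 lbf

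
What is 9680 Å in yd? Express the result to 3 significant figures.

1 angstrom = 1.09361 × 10^-10 yd.
9680 × 1.09361 × 10^-10 ≈ 1.06 × 10^-6 yd.

1.06 × 10^-6 yd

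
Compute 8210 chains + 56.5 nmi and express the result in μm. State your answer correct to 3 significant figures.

2.70e+11 micrometers

8210 chain = 1.65159e+11 μm and 56.5 nmi = 1.04638e+11 μm.
1.65159e+11 + 1.04638e+11 ≈ 2.70e+11 μm.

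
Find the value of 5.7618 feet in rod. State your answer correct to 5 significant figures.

0.34920 rod

1 ft = 0.0606061 rod.
5.7618 × 0.0606061 ≈ 0.34920 rod.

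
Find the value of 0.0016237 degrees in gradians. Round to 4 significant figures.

1 ° = 1.11111 grad.
0.0016237 × 1.11111 ≈ 0.001804 grad.

0.001804 gradians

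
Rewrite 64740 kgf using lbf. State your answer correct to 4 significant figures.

142700 lbf

1 kgf = 2.20462 lbf.
So 64740 × 2.20462 ≈ 142700 lbf.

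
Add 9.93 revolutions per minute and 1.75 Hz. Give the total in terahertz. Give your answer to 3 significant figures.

1.92 × 10^-12 THz

9.93 rpm = 1.65500 × 10^-13 THz and 1.75 Hz = 1.75000 × 10^-12 THz.
1.65500 × 10^-13 + 1.75000 × 10^-12 ≈ 1.92 × 10^-12 THz.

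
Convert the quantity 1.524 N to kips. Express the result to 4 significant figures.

0.0003426 kip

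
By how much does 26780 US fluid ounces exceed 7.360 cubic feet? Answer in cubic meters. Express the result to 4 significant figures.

26780 US fl oz = 0.791979 m³ and 7.360 ft³ = 0.208412 m³.
0.791979 − 0.208412 ≈ 0.5836 m³.

0.5836 cubic meters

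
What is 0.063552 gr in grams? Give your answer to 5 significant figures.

0.0041181 grams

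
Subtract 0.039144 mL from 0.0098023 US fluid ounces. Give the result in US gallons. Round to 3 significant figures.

6.62e-5 US gal

0.0098023 US fl oz = 7.65805e-5 US gal and 0.039144 mL = 1.03408e-5 US gal.
7.65805e-5 − 1.03408e-5 ≈ 6.62e-5 US gal.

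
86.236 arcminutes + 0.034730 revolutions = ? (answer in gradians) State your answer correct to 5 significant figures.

15.489 gradians

86.236 arcmin = 1.59696 grad and 0.034730 rev = 13.8920 grad.
1.59696 + 13.8920 ≈ 15.489 grad.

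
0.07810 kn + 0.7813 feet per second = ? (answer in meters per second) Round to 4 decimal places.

0.07810 kn = 0.0401781 m/s and 0.7813 ft/s = 0.238140 m/s.
0.0401781 + 0.238140 ≈ 0.2783 m/s.

0.2783 m/s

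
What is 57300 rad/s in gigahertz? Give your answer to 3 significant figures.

1 rad/s = 1.59155 × 10^-10 gigahertz.
Then 57300 × 1.59155 × 10^-10 ≈ 9.12 × 10^-6 GHz.

9.12 × 10^-6 gigahertz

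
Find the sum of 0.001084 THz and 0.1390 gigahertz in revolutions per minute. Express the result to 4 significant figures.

0.001084 THz = 6.50400 × 10^10 rpm and 0.1390 GHz = 8.34000 × 10^9 rpm.
6.50400 × 10^10 + 8.34000 × 10^9 ≈ 7.338 × 10^10 rpm.

7.338 × 10^10 rpm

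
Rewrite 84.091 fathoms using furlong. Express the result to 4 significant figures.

0.7645 furlong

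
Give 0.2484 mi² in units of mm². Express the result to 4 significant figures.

1 square mile = 2.58999 × 10^12 square millimeters.
So 0.2484 × 2.58999 × 10^12 ≈ 6.434 × 10^11 mm².

6.434 × 10^11 mm²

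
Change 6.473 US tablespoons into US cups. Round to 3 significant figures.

1 US tablespoon = 0.0625000 US cups.
So 6.473 × 0.0625000 ≈ 0.405 US cup.

0.405 US cups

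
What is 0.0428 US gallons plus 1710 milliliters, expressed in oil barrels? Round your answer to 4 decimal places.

0.0428 US gal = 0.00101905 bbl and 1710 mL = 0.0107556 bbl.
0.00101905 + 0.0107556 ≈ 0.0118 bbl.

0.0118 oil barrels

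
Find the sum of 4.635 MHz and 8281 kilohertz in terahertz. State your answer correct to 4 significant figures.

1.292 × 10^-5 THz

4.635 MHz = 4.63500 × 10^-6 THz and 8281 kHz = 8.28100 × 10^-6 THz.
4.63500 × 10^-6 + 8.28100 × 10^-6 ≈ 1.292 × 10^-5 THz.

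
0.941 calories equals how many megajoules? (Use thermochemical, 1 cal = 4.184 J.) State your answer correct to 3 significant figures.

3.94e-6 megajoules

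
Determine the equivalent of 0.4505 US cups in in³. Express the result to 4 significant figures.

6.504 in³

1 US cup = 14.4375 in³.
0.4505 × 14.4375 ≈ 6.504 in³.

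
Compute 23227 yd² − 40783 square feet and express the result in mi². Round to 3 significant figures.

0.00604 mi²

23227 yd² = 0.00749839 mi² and 40783 ft² = 0.00146289 mi².
0.00749839 − 0.00146289 ≈ 0.00604 mi².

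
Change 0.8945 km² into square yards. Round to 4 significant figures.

1 square kilometer = 1.19599e+6 square yards.
So 0.8945 × 1.19599e+6 ≈ 1.070e+6 yd².

1.070e+6 square yards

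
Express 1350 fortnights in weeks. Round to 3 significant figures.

1 fortnight = 2.00000 wk.
1350 × 2.00000 ≈ 2700 wk.

2700 weeks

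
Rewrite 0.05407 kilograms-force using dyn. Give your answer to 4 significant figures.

53020 dyn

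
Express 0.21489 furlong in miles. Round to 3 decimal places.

0.027 mi

1 furlong = 0.125000 miles.
Thus 0.21489 × 0.125000 ≈ 0.027 mi.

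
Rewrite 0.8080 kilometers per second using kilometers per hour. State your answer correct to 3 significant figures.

1 km/s = 3600.00 kilometers per hour.
0.8080 × 3600.00 ≈ 2910 km/h.

2910 km/h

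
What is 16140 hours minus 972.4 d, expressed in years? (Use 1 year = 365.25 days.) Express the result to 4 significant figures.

-0.8211 yr

16140 h = 1.84120 yr and 972.4 d = 2.66229 yr.
1.84120 − 2.66229 ≈ -0.8211 yr.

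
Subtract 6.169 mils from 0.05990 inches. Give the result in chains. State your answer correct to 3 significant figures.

6.78e-5 chain

0.05990 in = 7.56313e-5 chain and 6.169 mil = 7.78914e-6 chain.
7.56313e-5 − 7.78914e-6 ≈ 6.78e-5 chain.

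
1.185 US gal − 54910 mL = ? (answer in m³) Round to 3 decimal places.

-0.050 cubic meters

1.185 US gal = 0.00448571 m³ and 54910 mL = 0.0549100 m³.
0.00448571 − 0.0549100 ≈ -0.050 m³.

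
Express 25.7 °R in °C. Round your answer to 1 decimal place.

-258.9 °C

°R = (°C + 273.15) × 9/5.
Applying the formula gives -258.9 °C.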